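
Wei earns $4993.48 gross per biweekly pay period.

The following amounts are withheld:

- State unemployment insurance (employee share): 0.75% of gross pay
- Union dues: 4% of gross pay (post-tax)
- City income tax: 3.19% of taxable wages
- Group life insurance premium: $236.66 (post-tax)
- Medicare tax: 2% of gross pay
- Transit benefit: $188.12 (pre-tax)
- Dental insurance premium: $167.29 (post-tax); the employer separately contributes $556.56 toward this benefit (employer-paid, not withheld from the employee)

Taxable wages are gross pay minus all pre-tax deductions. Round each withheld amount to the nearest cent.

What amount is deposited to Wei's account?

$3911.06

Transit benefit: $188.12
Taxable wages = $4993.48 − $188.12 = $4805.36
City income tax: $4805.36 × 0.0319 = $153.29
Medicare tax: $4993.48 × 0.02 = $99.87
State unemployment insurance (employee share): $4993.48 × 0.0075 = $37.45
Dental insurance premium: $167.29
Group life insurance premium: $236.66
Union dues: $4993.48 × 0.04 = $199.74
(Employer's $556.56 toward dental insurance premium is not withheld from the employee.)
Total deductions = $188.12 + $153.29 + $99.87 + $37.45 + $167.29 + $236.66 + $199.74 = $1082.42
Net pay = $4993.48 − $1082.42 = $3911.06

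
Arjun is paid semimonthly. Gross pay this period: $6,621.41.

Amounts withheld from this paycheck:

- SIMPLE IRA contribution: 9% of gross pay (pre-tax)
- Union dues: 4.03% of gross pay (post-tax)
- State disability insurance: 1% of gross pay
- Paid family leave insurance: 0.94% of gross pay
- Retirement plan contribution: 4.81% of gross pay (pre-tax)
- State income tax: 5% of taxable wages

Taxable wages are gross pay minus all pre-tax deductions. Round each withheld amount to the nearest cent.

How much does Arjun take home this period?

$5,026.35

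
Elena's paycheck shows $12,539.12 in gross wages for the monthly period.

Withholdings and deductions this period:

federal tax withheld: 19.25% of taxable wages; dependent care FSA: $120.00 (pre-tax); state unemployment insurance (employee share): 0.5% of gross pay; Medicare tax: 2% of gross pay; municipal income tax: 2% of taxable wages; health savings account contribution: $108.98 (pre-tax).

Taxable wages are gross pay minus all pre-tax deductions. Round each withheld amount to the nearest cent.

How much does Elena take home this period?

$9,380.76

Dependent care FSA: $120.00
Health savings account contribution: $108.98
Pre-tax total = $120.00 + $108.98 = $228.98
Taxable wages = $12,539.12 − $228.98 = $12,310.14
Federal tax withheld: $12,310.14 × 0.1925 = $2,369.70
Municipal income tax: $12,310.14 × 0.02 = $246.20
State unemployment insurance (employee share): $12,539.12 × 0.005 = $62.70
Medicare tax: $12,539.12 × 0.02 = $250.78
Total deductions = $120.00 + $108.98 + $2,369.70 + $246.20 + $62.70 + $250.78 = $3,158.36
Net pay = $12,539.12 − $3,158.36 = $9,380.76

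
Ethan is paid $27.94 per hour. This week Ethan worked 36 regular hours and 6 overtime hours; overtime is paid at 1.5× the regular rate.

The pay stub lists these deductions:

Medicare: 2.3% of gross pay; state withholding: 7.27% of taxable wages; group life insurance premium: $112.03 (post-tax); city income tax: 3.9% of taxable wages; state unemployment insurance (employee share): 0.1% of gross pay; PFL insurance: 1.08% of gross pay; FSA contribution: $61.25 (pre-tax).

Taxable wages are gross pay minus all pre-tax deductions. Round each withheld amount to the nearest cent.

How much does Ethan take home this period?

Regular pay: 36 × $27.94 = $1,005.84
Overtime pay: 6 × $27.94 × 1.5 = $251.46
Gross pay = $1,005.84 + $251.46 = $1,257.30
FSA contribution: $61.25
Taxable wages = $1,257.30 − $61.25 = $1,196.05
City income tax: $1,196.05 × 0.039 = $46.65
State withholding: $1,196.05 × 0.0727 = $86.95
State unemployment insurance (employee share): $1,257.30 × 0.001 = $1.26
Medicare: $1,257.30 × 0.023 = $28.92
PFL insurance: $1,257.30 × 0.0108 = $13.58
Group life insurance premium: $112.03
Total deductions = $61.25 + $46.65 + $86.95 + $1.26 + $28.92 + $13.58 + $112.03 = $350.64
Net pay = $1,257.30 − $350.64 = $906.66

$906.66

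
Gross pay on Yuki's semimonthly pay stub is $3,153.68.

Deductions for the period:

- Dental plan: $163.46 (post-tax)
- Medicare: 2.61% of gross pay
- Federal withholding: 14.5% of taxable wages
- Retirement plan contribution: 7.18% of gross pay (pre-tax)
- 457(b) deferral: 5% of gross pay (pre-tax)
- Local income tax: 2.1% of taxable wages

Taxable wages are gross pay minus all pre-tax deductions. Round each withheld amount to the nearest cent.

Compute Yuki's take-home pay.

457(b) deferral: $3,153.68 × 0.05 = $157.68
Retirement plan contribution: $3,153.68 × 0.0718 = $226.43
Pre-tax total = $157.68 + $226.43 = $384.11
Taxable wages = $3,153.68 − $384.11 = $2,769.57
Local income tax: $2,769.57 × 0.021 = $58.16
Federal withholding: $2,769.57 × 0.145 = $401.59
Medicare: $3,153.68 × 0.0261 = $82.31
Dental plan: $163.46
Total deductions = $157.68 + $226.43 + $58.16 + $401.59 + $82.31 + $163.46 = $1,089.63
Net pay = $3,153.68 − $1,089.63 = $2,064.05

$2,064.05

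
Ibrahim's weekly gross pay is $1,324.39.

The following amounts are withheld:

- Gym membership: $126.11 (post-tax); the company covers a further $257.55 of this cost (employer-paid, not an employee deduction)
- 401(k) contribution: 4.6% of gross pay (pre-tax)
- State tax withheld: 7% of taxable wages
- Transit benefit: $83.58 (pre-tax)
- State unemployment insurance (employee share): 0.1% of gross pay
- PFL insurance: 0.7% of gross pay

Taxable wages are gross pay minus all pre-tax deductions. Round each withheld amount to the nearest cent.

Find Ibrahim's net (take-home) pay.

$960.60

Transit benefit: $83.58
401(k) contribution: $1,324.39 × 0.046 = $60.92
Pre-tax total = $83.58 + $60.92 = $144.50
Taxable wages = $1,324.39 − $144.50 = $1,179.89
State tax withheld: $1,179.89 × 0.07 = $82.59
State unemployment insurance (employee share): $1,324.39 × 0.001 = $1.32
PFL insurance: $1,324.39 × 0.007 = $9.27
Gym membership: $126.11
(Employer's $257.55 toward gym membership is not withheld from the employee.)
Total deductions = $83.58 + $60.92 + $82.59 + $1.32 + $9.27 + $126.11 = $363.79
Net pay = $1,324.39 − $363.79 = $960.60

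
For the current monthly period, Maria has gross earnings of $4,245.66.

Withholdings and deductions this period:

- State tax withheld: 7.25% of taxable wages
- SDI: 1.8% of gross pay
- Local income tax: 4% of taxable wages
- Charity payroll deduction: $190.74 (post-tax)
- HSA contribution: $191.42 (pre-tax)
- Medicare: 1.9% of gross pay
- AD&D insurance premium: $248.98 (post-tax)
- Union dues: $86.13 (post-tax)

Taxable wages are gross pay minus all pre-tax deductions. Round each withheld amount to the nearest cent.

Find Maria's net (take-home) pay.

$2,915.20

HSA contribution: $191.42
Taxable wages = $4,245.66 − $191.42 = $4,054.24
State tax withheld: $4,054.24 × 0.0725 = $293.93
Local income tax: $4,054.24 × 0.04 = $162.17
SDI: $4,245.66 × 0.018 = $76.42
Medicare: $4,245.66 × 0.019 = $80.67
Union dues: $86.13
Charity payroll deduction: $190.74
AD&D insurance premium: $248.98
Total deductions = $191.42 + $293.93 + $162.17 + $76.42 + $80.67 + $86.13 + $190.74 + $248.98 = $1,330.46
Net pay = $4,245.66 − $1,330.46 = $2,915.20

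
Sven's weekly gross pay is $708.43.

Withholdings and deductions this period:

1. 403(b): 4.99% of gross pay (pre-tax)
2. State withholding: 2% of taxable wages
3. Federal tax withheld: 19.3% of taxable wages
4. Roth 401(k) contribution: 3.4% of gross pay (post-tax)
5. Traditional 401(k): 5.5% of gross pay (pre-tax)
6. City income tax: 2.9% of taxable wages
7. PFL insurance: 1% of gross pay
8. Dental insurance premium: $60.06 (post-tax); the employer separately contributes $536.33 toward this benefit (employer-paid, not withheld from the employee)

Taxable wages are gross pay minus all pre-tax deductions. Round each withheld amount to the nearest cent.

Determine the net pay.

403(b): $708.43 × 0.0499 = $35.35
Traditional 401(k): $708.43 × 0.055 = $38.96
Pre-tax total = $35.35 + $38.96 = $74.31
Taxable wages = $708.43 − $74.31 = $634.12
Federal tax withheld: $634.12 × 0.193 = $122.39
State withholding: $634.12 × 0.02 = $12.68
City income tax: $634.12 × 0.029 = $18.39
PFL insurance: $708.43 × 0.01 = $7.08
Roth 401(k) contribution: $708.43 × 0.034 = $24.09
Dental insurance premium: $60.06
(Employer's $536.33 toward dental insurance premium is not withheld from the employee.)
Total deductions = $35.35 + $38.96 + $122.39 + $12.68 + $18.39 + $7.08 + $24.09 + $60.06 = $319.00
Net pay = $708.43 − $319.00 = $389.43

$389.43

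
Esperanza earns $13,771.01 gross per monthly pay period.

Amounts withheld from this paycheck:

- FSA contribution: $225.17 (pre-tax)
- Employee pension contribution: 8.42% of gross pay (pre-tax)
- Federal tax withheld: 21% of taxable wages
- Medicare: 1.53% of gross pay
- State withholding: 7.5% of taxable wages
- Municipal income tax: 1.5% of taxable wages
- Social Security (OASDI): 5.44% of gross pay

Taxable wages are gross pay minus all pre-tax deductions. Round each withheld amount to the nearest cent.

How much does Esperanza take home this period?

$7,710.59

FSA contribution: $225.17
Employee pension contribution: $13,771.01 × 0.0842 = $1,159.52
Pre-tax total = $225.17 + $1,159.52 = $1,384.69
Taxable wages = $13,771.01 − $1,384.69 = $12,386.32
Municipal income tax: $12,386.32 × 0.015 = $185.79
Federal tax withheld: $12,386.32 × 0.21 = $2,601.13
State withholding: $12,386.32 × 0.075 = $928.97
Social Security (OASDI): $13,771.01 × 0.0544 = $749.14
Medicare: $13,771.01 × 0.0153 = $210.70
Total deductions = $225.17 + $1,159.52 + $185.79 + $2,601.13 + $928.97 + $749.14 + $210.70 = $6,060.42
Net pay = $13,771.01 − $6,060.42 = $7,710.59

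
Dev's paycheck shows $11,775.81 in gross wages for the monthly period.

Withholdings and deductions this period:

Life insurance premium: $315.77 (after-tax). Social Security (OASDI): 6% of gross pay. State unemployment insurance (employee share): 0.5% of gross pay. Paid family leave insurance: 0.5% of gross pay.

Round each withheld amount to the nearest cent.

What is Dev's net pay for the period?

$10,635.73

Paid family leave insurance: $11,775.81 × 0.005 = $58.88
Social Security (OASDI): $11,775.81 × 0.06 = $706.55
State unemployment insurance (employee share): $11,775.81 × 0.005 = $58.88
Life insurance premium: $315.77
Total deductions = $58.88 + $706.55 + $58.88 + $315.77 = $1,140.08
Net pay = $11,775.81 − $1,140.08 = $10,635.73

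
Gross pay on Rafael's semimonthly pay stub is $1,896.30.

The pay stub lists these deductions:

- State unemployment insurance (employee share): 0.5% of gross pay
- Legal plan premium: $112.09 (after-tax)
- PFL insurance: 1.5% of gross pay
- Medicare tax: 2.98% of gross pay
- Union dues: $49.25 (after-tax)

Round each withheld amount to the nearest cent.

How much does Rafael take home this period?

Medicare tax: $1,896.30 × 0.0298 = $56.51
PFL insurance: $1,896.30 × 0.015 = $28.44
State unemployment insurance (employee share): $1,896.30 × 0.005 = $9.48
Union dues: $49.25
Legal plan premium: $112.09
Total deductions = $56.51 + $28.44 + $9.48 + $49.25 + $112.09 = $255.77
Net pay = $1,896.30 − $255.77 = $1,640.53

$1,640.53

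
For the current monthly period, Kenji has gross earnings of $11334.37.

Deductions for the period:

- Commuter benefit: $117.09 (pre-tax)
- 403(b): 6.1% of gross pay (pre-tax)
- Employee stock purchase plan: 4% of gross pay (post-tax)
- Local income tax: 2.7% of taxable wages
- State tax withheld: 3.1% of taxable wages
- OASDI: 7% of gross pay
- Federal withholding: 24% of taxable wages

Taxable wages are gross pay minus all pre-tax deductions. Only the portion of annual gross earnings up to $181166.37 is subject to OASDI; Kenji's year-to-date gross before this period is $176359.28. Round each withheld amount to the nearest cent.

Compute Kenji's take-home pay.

Commuter benefit: $117.09
403(b): $11334.37 × 0.061 = $691.40
Pre-tax total = $117.09 + $691.40 = $808.49
Taxable wages = $11334.37 − $808.49 = $10525.88
State tax withheld: $10525.88 × 0.031 = $326.30
Local income tax: $10525.88 × 0.027 = $284.20
Federal withholding: $10525.88 × 0.24 = $2526.21
OASDI: only $181166.37 − $176359.28 = $4807.09 of this check is subject → $4807.09 × 0.07 = $336.50
Employee stock purchase plan: $11334.37 × 0.04 = $453.37
Total deductions = $117.09 + $691.40 + $326.30 + $284.20 + $2526.21 + $336.50 + $453.37 = $4735.07
Net pay = $11334.37 − $4735.07 = $6599.30

$6599.30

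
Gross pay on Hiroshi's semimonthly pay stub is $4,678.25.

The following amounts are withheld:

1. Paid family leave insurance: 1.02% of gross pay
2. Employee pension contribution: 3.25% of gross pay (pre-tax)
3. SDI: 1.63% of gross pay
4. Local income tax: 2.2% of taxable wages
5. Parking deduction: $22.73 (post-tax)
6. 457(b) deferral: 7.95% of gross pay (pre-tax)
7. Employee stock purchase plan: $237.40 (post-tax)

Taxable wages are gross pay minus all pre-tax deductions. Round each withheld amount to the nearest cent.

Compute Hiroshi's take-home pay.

$3,678.79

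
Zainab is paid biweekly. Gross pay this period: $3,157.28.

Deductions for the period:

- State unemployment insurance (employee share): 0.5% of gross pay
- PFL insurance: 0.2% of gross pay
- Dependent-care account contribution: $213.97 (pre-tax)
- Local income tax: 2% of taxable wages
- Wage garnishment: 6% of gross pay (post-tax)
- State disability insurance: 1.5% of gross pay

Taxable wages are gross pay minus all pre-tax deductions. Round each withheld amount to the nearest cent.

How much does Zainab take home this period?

Dependent-care account contribution: $213.97
Taxable wages = $3,157.28 − $213.97 = $2,943.31
Local income tax: $2,943.31 × 0.02 = $58.87
State disability insurance: $3,157.28 × 0.015 = $47.36
State unemployment insurance (employee share): $3,157.28 × 0.005 = $15.79
PFL insurance: $3,157.28 × 0.002 = $6.31
Wage garnishment: $3,157.28 × 0.06 = $189.44
Total deductions = $213.97 + $58.87 + $47.36 + $15.79 + $6.31 + $189.44 = $531.74
Net pay = $3,157.28 − $531.74 = $2,625.54

$2,625.54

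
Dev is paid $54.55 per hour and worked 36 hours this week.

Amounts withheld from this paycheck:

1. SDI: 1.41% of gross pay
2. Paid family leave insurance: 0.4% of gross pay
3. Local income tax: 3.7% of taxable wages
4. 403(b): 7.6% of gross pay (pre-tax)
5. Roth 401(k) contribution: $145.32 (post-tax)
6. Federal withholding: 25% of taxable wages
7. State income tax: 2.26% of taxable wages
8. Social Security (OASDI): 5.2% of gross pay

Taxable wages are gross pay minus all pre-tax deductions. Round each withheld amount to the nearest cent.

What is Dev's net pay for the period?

$969.77

Gross pay: 36 × $54.55 = $1963.80
403(b): $1963.80 × 0.076 = $149.25
Taxable wages = $1963.80 − $149.25 = $1814.55
Federal withholding: $1814.55 × 0.25 = $453.64
State income tax: $1814.55 × 0.0226 = $41.01
Local income tax: $1814.55 × 0.037 = $67.14
SDI: $1963.80 × 0.0141 = $27.69
Paid family leave insurance: $1963.80 × 0.004 = $7.86
Social Security (OASDI): $1963.80 × 0.052 = $102.12
Roth 401(k) contribution: $145.32
Total deductions = $149.25 + $453.64 + $41.01 + $67.14 + $27.69 + $7.86 + $102.12 + $145.32 = $994.03
Net pay = $1963.80 − $994.03 = $969.77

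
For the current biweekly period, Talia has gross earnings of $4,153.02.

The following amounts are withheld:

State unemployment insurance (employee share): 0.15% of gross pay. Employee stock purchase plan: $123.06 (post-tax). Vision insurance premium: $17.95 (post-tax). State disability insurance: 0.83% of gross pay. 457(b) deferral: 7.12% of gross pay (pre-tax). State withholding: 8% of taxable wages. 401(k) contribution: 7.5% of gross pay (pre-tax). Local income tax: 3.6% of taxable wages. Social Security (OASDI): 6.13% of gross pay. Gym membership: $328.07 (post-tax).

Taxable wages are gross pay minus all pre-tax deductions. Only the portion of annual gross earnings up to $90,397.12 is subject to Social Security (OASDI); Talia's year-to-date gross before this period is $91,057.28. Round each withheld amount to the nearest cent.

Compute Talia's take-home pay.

457(b) deferral: $4,153.02 × 0.0712 = $295.70
401(k) contribution: $4,153.02 × 0.075 = $311.48
Pre-tax total = $295.70 + $311.48 = $607.18
Taxable wages = $4,153.02 − $607.18 = $3,545.84
Local income tax: $3,545.84 × 0.036 = $127.65
State withholding: $3,545.84 × 0.08 = $283.67
Social Security (OASDI): annual cap $90,397.12 already reached (YTD $91,057.28), so $0.00
State unemployment insurance (employee share): $4,153.02 × 0.0015 = $6.23
State disability insurance: $4,153.02 × 0.0083 = $34.47
Employee stock purchase plan: $123.06
Vision insurance premium: $17.95
Gym membership: $328.07
Total deductions = $295.70 + $311.48 + $127.65 + $283.67 + $0.00 + $6.23 + $34.47 + $123.06 + $17.95 + $328.07 = $1,528.28
Net pay = $4,153.02 − $1,528.28 = $2,624.74

$2,624.74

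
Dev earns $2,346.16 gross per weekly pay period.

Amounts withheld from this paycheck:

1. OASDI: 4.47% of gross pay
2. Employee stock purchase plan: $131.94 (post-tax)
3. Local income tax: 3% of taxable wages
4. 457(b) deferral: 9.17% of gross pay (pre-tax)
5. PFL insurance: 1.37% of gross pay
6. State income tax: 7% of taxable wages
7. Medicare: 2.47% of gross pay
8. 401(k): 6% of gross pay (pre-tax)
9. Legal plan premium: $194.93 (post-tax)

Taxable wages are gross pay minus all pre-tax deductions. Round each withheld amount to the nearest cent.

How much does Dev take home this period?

457(b) deferral: $2,346.16 × 0.0917 = $215.14
401(k): $2,346.16 × 0.06 = $140.77
Pre-tax total = $215.14 + $140.77 = $355.91
Taxable wages = $2,346.16 − $355.91 = $1,990.25
State income tax: $1,990.25 × 0.07 = $139.32
Local income tax: $1,990.25 × 0.03 = $59.71
PFL insurance: $2,346.16 × 0.0137 = $32.14
OASDI: $2,346.16 × 0.0447 = $104.87
Medicare: $2,346.16 × 0.0247 = $57.95
Employee stock purchase plan: $131.94
Legal plan premium: $194.93
Total deductions = $215.14 + $140.77 + $139.32 + $59.71 + $32.14 + $104.87 + $57.95 + $131.94 + $194.93 = $1,076.77
Net pay = $2,346.16 − $1,076.77 = $1,269.39

$1,269.39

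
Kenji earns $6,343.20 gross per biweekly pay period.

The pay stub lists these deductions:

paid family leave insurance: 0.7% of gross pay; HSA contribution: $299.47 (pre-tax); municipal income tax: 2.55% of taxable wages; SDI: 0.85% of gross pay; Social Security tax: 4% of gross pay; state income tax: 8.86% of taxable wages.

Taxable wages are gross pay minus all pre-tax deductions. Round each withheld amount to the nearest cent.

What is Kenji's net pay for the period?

$5,002.09

HSA contribution: $299.47
Taxable wages = $6,343.20 − $299.47 = $6,043.73
Municipal income tax: $6,043.73 × 0.0255 = $154.12
State income tax: $6,043.73 × 0.0886 = $535.47
SDI: $6,343.20 × 0.0085 = $53.92
Paid family leave insurance: $6,343.20 × 0.007 = $44.40
Social Security tax: $6,343.20 × 0.04 = $253.73
Total deductions = $299.47 + $154.12 + $535.47 + $53.92 + $44.40 + $253.73 = $1,341.11
Net pay = $6,343.20 − $1,341.11 = $5,002.09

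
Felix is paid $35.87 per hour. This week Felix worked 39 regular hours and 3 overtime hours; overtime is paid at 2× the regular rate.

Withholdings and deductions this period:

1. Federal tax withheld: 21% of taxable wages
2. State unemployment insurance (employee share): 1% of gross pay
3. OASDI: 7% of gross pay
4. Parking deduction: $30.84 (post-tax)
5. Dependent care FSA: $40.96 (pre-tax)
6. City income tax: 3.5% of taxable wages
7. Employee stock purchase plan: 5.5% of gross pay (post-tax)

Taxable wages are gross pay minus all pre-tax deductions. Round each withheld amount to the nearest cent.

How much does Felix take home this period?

Regular pay: 39 × $35.87 = $1,398.93
Overtime pay: 3 × $35.87 × 2 = $215.22
Gross pay = $1,398.93 + $215.22 = $1,614.15
Dependent care FSA: $40.96
Taxable wages = $1,614.15 − $40.96 = $1,573.19
City income tax: $1,573.19 × 0.035 = $55.06
Federal tax withheld: $1,573.19 × 0.21 = $330.37
State unemployment insurance (employee share): $1,614.15 × 0.01 = $16.14
OASDI: $1,614.15 × 0.07 = $112.99
Parking deduction: $30.84
Employee stock purchase plan: $1,614.15 × 0.055 = $88.78
Total deductions = $40.96 + $55.06 + $330.37 + $16.14 + $112.99 + $30.84 + $88.78 = $675.14
Net pay = $1,614.15 − $675.14 = $939.01

$939.01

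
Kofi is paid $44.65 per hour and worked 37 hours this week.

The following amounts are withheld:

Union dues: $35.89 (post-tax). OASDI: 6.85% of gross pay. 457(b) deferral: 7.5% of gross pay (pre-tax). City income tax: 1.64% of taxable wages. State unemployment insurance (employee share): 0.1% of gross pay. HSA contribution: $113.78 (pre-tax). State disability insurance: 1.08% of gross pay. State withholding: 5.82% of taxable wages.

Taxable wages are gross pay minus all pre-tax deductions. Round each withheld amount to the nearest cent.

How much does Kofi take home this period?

$1,140.30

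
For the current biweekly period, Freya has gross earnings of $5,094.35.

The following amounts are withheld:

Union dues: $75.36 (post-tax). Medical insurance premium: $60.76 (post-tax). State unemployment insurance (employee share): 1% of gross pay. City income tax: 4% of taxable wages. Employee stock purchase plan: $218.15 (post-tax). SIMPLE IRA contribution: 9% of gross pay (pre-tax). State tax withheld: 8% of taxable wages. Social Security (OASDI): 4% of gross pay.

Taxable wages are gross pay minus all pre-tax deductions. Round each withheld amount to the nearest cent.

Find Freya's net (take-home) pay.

SIMPLE IRA contribution: $5,094.35 × 0.09 = $458.49
Taxable wages = $5,094.35 − $458.49 = $4,635.86
State tax withheld: $4,635.86 × 0.08 = $370.87
City income tax: $4,635.86 × 0.04 = $185.43
State unemployment insurance (employee share): $5,094.35 × 0.01 = $50.94
Social Security (OASDI): $5,094.35 × 0.04 = $203.77
Medical insurance premium: $60.76
Employee stock purchase plan: $218.15
Union dues: $75.36
Total deductions = $458.49 + $370.87 + $185.43 + $50.94 + $203.77 + $60.76 + $218.15 + $75.36 = $1,623.77
Net pay = $5,094.35 − $1,623.77 = $3,470.58

$3,470.58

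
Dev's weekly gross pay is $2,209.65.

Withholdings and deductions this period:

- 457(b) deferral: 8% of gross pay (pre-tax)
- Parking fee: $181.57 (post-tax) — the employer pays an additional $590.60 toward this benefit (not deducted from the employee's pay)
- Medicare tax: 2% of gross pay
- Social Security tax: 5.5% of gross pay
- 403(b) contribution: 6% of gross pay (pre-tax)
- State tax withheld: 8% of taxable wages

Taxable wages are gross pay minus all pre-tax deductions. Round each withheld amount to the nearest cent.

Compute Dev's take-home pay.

$1,400.99

457(b) deferral: $2,209.65 × 0.08 = $176.77
403(b) contribution: $2,209.65 × 0.06 = $132.58
Pre-tax total = $176.77 + $132.58 = $309.35
Taxable wages = $2,209.65 − $309.35 = $1,900.30
State tax withheld: $1,900.30 × 0.08 = $152.02
Medicare tax: $2,209.65 × 0.02 = $44.19
Social Security tax: $2,209.65 × 0.055 = $121.53
Parking fee: $181.57
(Employer's $590.60 toward parking fee is not withheld from the employee.)
Total deductions = $176.77 + $132.58 + $152.02 + $44.19 + $121.53 + $181.57 = $808.66
Net pay = $2,209.65 − $808.66 = $1,400.99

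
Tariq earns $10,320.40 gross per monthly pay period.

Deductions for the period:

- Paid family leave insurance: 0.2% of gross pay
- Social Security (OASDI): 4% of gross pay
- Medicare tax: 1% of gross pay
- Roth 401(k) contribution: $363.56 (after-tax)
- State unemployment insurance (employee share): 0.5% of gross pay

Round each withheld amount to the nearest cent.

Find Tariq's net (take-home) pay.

$9,368.58

Medicare tax: $10,320.40 × 0.01 = $103.20
Paid family leave insurance: $10,320.40 × 0.002 = $20.64
State unemployment insurance (employee share): $10,320.40 × 0.005 = $51.60
Social Security (OASDI): $10,320.40 × 0.04 = $412.82
Roth 401(k) contribution: $363.56
Total deductions = $103.20 + $20.64 + $51.60 + $412.82 + $363.56 = $951.82
Net pay = $10,320.40 − $951.82 = $9,368.58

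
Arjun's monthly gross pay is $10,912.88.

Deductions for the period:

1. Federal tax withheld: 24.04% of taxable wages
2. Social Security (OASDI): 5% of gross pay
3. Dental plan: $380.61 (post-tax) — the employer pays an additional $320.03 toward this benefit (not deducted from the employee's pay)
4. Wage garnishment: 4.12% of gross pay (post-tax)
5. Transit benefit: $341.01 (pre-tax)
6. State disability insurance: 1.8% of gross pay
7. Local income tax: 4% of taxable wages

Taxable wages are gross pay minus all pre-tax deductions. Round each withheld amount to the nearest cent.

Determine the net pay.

Transit benefit: $341.01
Taxable wages = $10,912.88 − $341.01 = $10,571.87
Federal tax withheld: $10,571.87 × 0.2404 = $2,541.48
Local income tax: $10,571.87 × 0.04 = $422.87
State disability insurance: $10,912.88 × 0.018 = $196.43
Social Security (OASDI): $10,912.88 × 0.05 = $545.64
Wage garnishment: $10,912.88 × 0.0412 = $449.61
Dental plan: $380.61
(Employer's $320.03 toward dental plan is not withheld from the employee.)
Total deductions = $341.01 + $2,541.48 + $422.87 + $196.43 + $545.64 + $449.61 + $380.61 = $4,877.65
Net pay = $10,912.88 − $4,877.65 = $6,035.23

$6,035.23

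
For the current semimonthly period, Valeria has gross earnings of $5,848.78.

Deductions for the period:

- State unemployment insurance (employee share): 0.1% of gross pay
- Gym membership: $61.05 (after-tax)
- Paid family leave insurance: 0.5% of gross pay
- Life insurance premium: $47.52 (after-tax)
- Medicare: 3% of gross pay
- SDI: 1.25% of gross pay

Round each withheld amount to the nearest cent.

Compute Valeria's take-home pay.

Medicare: $5,848.78 × 0.03 = $175.46
Paid family leave insurance: $5,848.78 × 0.005 = $29.24
State unemployment insurance (employee share): $5,848.78 × 0.001 = $5.85
SDI: $5,848.78 × 0.0125 = $73.11
Life insurance premium: $47.52
Gym membership: $61.05
Total deductions = $175.46 + $29.24 + $5.85 + $73.11 + $47.52 + $61.05 = $392.23
Net pay = $5,848.78 − $392.23 = $5,456.55

$5,456.55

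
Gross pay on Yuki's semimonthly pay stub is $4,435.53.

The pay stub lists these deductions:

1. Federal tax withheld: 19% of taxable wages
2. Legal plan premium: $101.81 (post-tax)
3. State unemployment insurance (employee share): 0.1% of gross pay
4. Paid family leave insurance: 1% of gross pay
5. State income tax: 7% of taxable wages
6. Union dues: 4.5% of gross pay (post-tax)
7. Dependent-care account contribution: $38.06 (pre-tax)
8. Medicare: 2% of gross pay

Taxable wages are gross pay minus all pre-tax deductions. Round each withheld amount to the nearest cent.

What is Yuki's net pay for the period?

Dependent-care account contribution: $38.06
Taxable wages = $4,435.53 − $38.06 = $4,397.47
State income tax: $4,397.47 × 0.07 = $307.82
Federal tax withheld: $4,397.47 × 0.19 = $835.52
Medicare: $4,435.53 × 0.02 = $88.71
State unemployment insurance (employee share): $4,435.53 × 0.001 = $4.44
Paid family leave insurance: $4,435.53 × 0.01 = $44.36
Union dues: $4,435.53 × 0.045 = $199.60
Legal plan premium: $101.81
Total deductions = $38.06 + $307.82 + $835.52 + $88.71 + $4.44 + $44.36 + $199.60 + $101.81 = $1,620.32
Net pay = $4,435.53 − $1,620.32 = $2,815.21

$2,815.21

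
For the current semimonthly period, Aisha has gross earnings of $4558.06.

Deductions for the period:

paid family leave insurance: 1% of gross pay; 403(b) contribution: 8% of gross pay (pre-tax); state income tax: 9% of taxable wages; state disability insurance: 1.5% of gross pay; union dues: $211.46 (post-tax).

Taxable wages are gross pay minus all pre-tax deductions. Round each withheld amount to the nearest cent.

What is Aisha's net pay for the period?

403(b) contribution: $4558.06 × 0.08 = $364.64
Taxable wages = $4558.06 − $364.64 = $4193.42
State income tax: $4193.42 × 0.09 = $377.41
Paid family leave insurance: $4558.06 × 0.01 = $45.58
State disability insurance: $4558.06 × 0.015 = $68.37
Union dues: $211.46
Total deductions = $364.64 + $377.41 + $45.58 + $68.37 + $211.46 = $1067.46
Net pay = $4558.06 − $1067.46 = $3490.60

$3490.60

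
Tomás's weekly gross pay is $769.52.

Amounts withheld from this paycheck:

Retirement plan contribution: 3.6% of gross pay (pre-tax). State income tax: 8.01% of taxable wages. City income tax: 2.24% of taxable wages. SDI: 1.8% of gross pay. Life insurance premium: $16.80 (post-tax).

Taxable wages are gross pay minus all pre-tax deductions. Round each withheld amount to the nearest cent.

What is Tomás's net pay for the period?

Retirement plan contribution: $769.52 × 0.036 = $27.70
Taxable wages = $769.52 − $27.70 = $741.82
City income tax: $741.82 × 0.0224 = $16.62
State income tax: $741.82 × 0.0801 = $59.42
SDI: $769.52 × 0.018 = $13.85
Life insurance premium: $16.80
Total deductions = $27.70 + $16.62 + $59.42 + $13.85 + $16.80 = $134.39
Net pay = $769.52 − $134.39 = $635.13

$635.13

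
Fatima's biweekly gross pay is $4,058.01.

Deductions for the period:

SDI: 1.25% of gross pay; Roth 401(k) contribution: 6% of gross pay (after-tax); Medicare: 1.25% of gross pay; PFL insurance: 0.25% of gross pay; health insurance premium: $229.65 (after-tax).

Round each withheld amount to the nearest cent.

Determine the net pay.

$3,473.27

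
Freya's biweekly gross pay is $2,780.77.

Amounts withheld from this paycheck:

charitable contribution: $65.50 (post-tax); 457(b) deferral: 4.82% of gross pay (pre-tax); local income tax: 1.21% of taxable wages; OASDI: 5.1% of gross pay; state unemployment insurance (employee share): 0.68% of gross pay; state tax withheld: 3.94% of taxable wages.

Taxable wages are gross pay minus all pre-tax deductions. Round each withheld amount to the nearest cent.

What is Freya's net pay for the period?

$2,284.20

457(b) deferral: $2,780.77 × 0.0482 = $134.03
Taxable wages = $2,780.77 − $134.03 = $2,646.74
State tax withheld: $2,646.74 × 0.0394 = $104.28
Local income tax: $2,646.74 × 0.0121 = $32.03
State unemployment insurance (employee share): $2,780.77 × 0.0068 = $18.91
OASDI: $2,780.77 × 0.051 = $141.82
Charitable contribution: $65.50
Total deductions = $134.03 + $104.28 + $32.03 + $18.91 + $141.82 + $65.50 = $496.57
Net pay = $2,780.77 − $496.57 = $2,284.20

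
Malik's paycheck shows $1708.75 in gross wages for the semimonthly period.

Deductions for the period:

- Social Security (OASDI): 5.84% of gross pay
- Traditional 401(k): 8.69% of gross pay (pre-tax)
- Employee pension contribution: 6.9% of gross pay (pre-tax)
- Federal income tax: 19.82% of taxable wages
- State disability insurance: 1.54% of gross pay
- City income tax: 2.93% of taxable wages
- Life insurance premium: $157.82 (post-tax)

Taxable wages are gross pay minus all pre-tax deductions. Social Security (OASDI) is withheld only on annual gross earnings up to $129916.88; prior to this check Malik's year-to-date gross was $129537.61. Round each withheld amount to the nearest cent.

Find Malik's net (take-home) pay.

$907.94

Employee pension contribution: $1708.75 × 0.069 = $117.90
Traditional 401(k): $1708.75 × 0.0869 = $148.49
Pre-tax total = $117.90 + $148.49 = $266.39
Taxable wages = $1708.75 − $266.39 = $1442.36
City income tax: $1442.36 × 0.0293 = $42.26
Federal income tax: $1442.36 × 0.1982 = $285.88
Social Security (OASDI): only $129916.88 − $129537.61 = $379.27 of this check is subject → $379.27 × 0.0584 = $22.15
State disability insurance: $1708.75 × 0.0154 = $26.31
Life insurance premium: $157.82
Total deductions = $117.90 + $148.49 + $42.26 + $285.88 + $22.15 + $26.31 + $157.82 = $800.81
Net pay = $1708.75 − $800.81 = $907.94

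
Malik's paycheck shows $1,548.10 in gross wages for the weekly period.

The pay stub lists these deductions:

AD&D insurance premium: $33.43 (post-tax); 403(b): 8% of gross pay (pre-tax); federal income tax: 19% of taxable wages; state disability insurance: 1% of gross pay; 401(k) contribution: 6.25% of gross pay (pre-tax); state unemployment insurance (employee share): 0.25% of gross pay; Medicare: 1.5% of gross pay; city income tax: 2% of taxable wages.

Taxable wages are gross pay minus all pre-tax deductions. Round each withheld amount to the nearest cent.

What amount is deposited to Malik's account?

$972.72

403(b): $1,548.10 × 0.08 = $123.85
401(k) contribution: $1,548.10 × 0.0625 = $96.76
Pre-tax total = $123.85 + $96.76 = $220.61
Taxable wages = $1,548.10 − $220.61 = $1,327.49
Federal income tax: $1,327.49 × 0.19 = $252.22
City income tax: $1,327.49 × 0.02 = $26.55
State disability insurance: $1,548.10 × 0.01 = $15.48
State unemployment insurance (employee share): $1,548.10 × 0.0025 = $3.87
Medicare: $1,548.10 × 0.015 = $23.22
AD&D insurance premium: $33.43
Total deductions = $123.85 + $96.76 + $252.22 + $26.55 + $15.48 + $3.87 + $23.22 + $33.43 = $575.38
Net pay = $1,548.10 − $575.38 = $972.72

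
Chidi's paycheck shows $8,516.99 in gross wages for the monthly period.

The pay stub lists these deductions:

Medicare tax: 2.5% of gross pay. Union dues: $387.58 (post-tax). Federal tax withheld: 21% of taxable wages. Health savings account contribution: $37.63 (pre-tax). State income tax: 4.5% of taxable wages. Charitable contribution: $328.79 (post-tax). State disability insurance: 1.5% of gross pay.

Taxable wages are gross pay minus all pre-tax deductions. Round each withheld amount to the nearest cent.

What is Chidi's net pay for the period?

$5,260.08

Health savings account contribution: $37.63
Taxable wages = $8,516.99 − $37.63 = $8,479.36
Federal tax withheld: $8,479.36 × 0.21 = $1,780.67
State income tax: $8,479.36 × 0.045 = $381.57
Medicare tax: $8,516.99 × 0.025 = $212.92
State disability insurance: $8,516.99 × 0.015 = $127.75
Union dues: $387.58
Charitable contribution: $328.79
Total deductions = $37.63 + $1,780.67 + $381.57 + $212.92 + $127.75 + $387.58 + $328.79 = $3,256.91
Net pay = $8,516.99 − $3,256.91 = $5,260.08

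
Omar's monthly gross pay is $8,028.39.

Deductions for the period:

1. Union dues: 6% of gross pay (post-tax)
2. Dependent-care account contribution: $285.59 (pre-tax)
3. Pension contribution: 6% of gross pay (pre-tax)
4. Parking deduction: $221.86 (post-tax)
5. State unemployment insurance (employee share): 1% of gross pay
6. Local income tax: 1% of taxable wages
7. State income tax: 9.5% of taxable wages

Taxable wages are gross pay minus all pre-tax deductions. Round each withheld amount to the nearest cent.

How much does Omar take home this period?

$5,714.85

Pension contribution: $8,028.39 × 0.06 = $481.70
Dependent-care account contribution: $285.59
Pre-tax total = $481.70 + $285.59 = $767.29
Taxable wages = $8,028.39 − $767.29 = $7,261.10
Local income tax: $7,261.10 × 0.01 = $72.61
State income tax: $7,261.10 × 0.095 = $689.80
State unemployment insurance (employee share): $8,028.39 × 0.01 = $80.28
Parking deduction: $221.86
Union dues: $8,028.39 × 0.06 = $481.70
Total deductions = $481.70 + $285.59 + $72.61 + $689.80 + $80.28 + $221.86 + $481.70 = $2,313.54
Net pay = $8,028.39 − $2,313.54 = $5,714.85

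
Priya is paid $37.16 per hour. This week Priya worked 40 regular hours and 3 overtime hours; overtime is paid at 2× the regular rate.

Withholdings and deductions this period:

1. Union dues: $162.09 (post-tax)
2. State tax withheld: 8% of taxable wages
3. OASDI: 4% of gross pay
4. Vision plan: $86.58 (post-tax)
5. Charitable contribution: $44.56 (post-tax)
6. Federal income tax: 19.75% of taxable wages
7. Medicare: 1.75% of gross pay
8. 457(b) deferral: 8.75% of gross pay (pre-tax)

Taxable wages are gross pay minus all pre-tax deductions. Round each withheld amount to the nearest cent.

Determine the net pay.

$735.44

Regular pay: 40 × $37.16 = $1486.40
Overtime pay: 3 × $37.16 × 2 = $222.96
Gross pay = $1486.40 + $222.96 = $1709.36
457(b) deferral: $1709.36 × 0.0875 = $149.57
Taxable wages = $1709.36 − $149.57 = $1559.79
State tax withheld: $1559.79 × 0.08 = $124.78
Federal income tax: $1559.79 × 0.1975 = $308.06
OASDI: $1709.36 × 0.04 = $68.37
Medicare: $1709.36 × 0.0175 = $29.91
Union dues: $162.09
Charitable contribution: $44.56
Vision plan: $86.58
Total deductions = $149.57 + $124.78 + $308.06 + $68.37 + $29.91 + $162.09 + $44.56 + $86.58 = $973.92
Net pay = $1709.36 − $973.92 = $735.44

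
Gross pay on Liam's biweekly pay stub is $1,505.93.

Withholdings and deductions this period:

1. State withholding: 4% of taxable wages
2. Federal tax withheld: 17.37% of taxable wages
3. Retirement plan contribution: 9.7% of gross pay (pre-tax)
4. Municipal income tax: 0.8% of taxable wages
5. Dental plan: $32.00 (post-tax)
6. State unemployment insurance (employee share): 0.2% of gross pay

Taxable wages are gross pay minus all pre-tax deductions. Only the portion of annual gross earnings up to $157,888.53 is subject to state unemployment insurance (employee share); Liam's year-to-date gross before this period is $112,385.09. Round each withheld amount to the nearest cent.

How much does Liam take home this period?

$1,023.36

Retirement plan contribution: $1,505.93 × 0.097 = $146.08
Taxable wages = $1,505.93 − $146.08 = $1,359.85
State withholding: $1,359.85 × 0.04 = $54.39
Municipal income tax: $1,359.85 × 0.008 = $10.88
Federal tax withheld: $1,359.85 × 0.1737 = $236.21
State unemployment insurance (employee share): cap not yet reached, full $1,505.93 is subject → $1,505.93 × 0.002 = $3.01
Dental plan: $32.00
Total deductions = $146.08 + $54.39 + $10.88 + $236.21 + $3.01 + $32.00 = $482.57
Net pay = $1,505.93 − $482.57 = $1,023.36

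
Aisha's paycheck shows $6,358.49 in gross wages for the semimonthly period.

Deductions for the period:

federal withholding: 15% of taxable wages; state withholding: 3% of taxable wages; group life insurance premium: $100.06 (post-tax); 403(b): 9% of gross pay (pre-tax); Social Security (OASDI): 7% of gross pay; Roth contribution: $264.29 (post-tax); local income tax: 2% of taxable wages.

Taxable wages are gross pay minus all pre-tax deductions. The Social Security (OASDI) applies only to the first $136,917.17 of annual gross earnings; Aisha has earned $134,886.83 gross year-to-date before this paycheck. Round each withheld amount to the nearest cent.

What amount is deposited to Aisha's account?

$4,122.52

403(b): $6,358.49 × 0.09 = $572.26
Taxable wages = $6,358.49 − $572.26 = $5,786.23
State withholding: $5,786.23 × 0.03 = $173.59
Federal withholding: $5,786.23 × 0.15 = $867.93
Local income tax: $5,786.23 × 0.02 = $115.72
Social Security (OASDI): only $136,917.17 − $134,886.83 = $2,030.34 of this check is subject → $2,030.34 × 0.07 = $142.12
Group life insurance premium: $100.06
Roth contribution: $264.29
Total deductions = $572.26 + $173.59 + $867.93 + $115.72 + $142.12 + $100.06 + $264.29 = $2,235.97
Net pay = $6,358.49 − $2,235.97 = $4,122.52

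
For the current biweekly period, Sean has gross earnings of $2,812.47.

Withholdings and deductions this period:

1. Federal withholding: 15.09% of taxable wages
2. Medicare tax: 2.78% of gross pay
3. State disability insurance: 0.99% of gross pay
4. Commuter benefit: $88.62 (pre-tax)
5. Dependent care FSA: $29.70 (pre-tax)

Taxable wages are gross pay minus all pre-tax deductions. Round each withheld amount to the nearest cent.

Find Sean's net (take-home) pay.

$2,181.57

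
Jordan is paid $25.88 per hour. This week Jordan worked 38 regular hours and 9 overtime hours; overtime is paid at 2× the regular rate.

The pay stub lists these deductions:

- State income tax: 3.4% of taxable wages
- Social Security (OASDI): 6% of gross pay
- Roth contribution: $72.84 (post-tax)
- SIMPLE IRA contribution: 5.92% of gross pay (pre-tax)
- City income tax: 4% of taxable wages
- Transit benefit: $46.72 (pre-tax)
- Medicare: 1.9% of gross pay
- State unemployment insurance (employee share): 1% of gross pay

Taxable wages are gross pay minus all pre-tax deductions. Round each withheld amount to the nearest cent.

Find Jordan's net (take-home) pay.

Regular pay: 38 × $25.88 = $983.44
Overtime pay: 9 × $25.88 × 2 = $465.84
Gross pay = $983.44 + $465.84 = $1449.28
Transit benefit: $46.72
SIMPLE IRA contribution: $1449.28 × 0.0592 = $85.80
Pre-tax total = $46.72 + $85.80 = $132.52
Taxable wages = $1449.28 − $132.52 = $1316.76
State income tax: $1316.76 × 0.034 = $44.77
City income tax: $1316.76 × 0.04 = $52.67
Social Security (OASDI): $1449.28 × 0.06 = $86.96
Medicare: $1449.28 × 0.019 = $27.54
State unemployment insurance (employee share): $1449.28 × 0.01 = $14.49
Roth contribution: $72.84
Total deductions = $46.72 + $85.80 + $44.77 + $52.67 + $86.96 + $27.54 + $14.49 + $72.84 = $431.79
Net pay = $1449.28 − $431.79 = $1017.49

$1017.49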